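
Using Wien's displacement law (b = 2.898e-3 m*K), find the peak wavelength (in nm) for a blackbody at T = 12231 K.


lam_max = b / T = 2.898e-3 / 12231 = 2.369e-07 m = 236.9389 nm

236.9389 nm


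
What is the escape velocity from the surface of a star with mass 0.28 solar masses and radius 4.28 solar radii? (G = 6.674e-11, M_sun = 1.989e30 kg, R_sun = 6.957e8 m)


M = 0.28 * 1.989e30 kg = 5.5692e+29 kg; R = 4.28 * 6.957e8 m = 2.977596e+09 m. v_esc = sqrt(2GM/R) = sqrt(2 * 6.674e-11 * 5.5692e+29 / 2.977596e+09) = 158005.2873

158005.2873 m/s


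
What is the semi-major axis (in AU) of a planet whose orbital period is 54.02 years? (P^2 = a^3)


a = P^(2/3) = 54.02^(2/3) = 14.2901

14.2901 AU


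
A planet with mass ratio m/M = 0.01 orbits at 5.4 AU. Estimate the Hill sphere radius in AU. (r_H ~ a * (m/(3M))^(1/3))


r_H = a * (m/3M)^(1/3) = 5.4 * (0.01/3)^(1/3) = 0.8067

0.8067 AU


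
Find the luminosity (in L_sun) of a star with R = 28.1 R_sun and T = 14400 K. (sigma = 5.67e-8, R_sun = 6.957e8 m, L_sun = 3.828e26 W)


R = 28.1 * 6.957e8 m = 1.954917e+10 m. L = 4*pi*R^2*sigma*T^4 = 4*pi*(1.954917e+10)^2 * 5.67e-8 * 14400^4 = 1.170845356e+31 W. L/L_sun = 1.170845356e+31 / 3.828e26 = 30586.3468

30586.3468 L_sun


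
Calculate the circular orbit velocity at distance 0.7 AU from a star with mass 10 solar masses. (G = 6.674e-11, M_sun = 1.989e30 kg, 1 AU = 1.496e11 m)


v = sqrt(GM/r) = sqrt(6.674e-11 * 1.989e+31 / 1.047e+11) = 112588.9259

112588.9259 m/s


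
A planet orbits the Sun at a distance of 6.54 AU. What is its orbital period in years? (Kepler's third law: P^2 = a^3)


P = a^(3/2) = 6.54^1.5 = 16.725

16.725 years


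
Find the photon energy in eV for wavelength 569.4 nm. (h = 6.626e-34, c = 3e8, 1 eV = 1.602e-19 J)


E = hc/lambda = 6.626e-34 * 3e8 / 5.694e-07 = 3.491e-19 J = 2.1792 eV

2.1792 eV


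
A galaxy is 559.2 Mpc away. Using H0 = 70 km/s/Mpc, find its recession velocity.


v = H0 * d = 70 * 559.2 = 39144.0

39144.0 km/s


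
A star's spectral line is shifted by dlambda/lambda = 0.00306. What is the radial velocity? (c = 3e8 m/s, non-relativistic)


v = (dlambda/lambda) * c = 0.00306 * 3e8 = 918000.0

918000.0 m/s


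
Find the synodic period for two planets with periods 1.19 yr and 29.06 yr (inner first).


1/P_syn = |1/P1 - 1/P2| = |1/1.19 - 1/29.06| => P_syn = 1.2408

1.2408 years


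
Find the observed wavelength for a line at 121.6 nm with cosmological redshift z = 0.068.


lam_obs = lam_emit * (1 + z) = 121.6 * (1 + 0.068) = 129.8688

129.8688 nm


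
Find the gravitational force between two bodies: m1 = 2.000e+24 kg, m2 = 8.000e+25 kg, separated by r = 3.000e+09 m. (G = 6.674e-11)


F = G*m1*m2/r^2 = 6.674e-11 * 2.000e+24 * 8.000e+25 / (3.000e+09)^2 = 6.674e-11 * 1.600e+50 / 9.000e+18 = 1.186e+21

1.186e+21 N


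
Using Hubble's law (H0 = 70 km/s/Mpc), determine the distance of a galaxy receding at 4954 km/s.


d = v / H0 = 4954 / 70 = 70.7714

70.7714 Mpc


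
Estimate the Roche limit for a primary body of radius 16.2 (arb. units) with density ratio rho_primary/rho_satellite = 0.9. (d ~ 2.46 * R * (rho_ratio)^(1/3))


d_Roche = 2.46 * 16.2 * 0.9^(1/3) = 38.4767

38.4767


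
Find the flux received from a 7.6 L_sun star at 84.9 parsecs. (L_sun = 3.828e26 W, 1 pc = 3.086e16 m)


F = L / (4*pi*d^2) = 2.909e+27 / (4*pi*(2.620e+18)^2) = 3.373e-11

3.373e-11 W/m^2


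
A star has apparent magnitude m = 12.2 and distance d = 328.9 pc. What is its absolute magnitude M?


M = m - 5*log10(d) + 5 = 12.2 - 5*log10(328.9) + 5 = 4.6147

4.6147


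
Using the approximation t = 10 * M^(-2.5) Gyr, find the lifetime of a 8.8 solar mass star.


t = 10 * M^(-2.5) = 10 * 8.8^(-2.5) = 0.0435

0.0435 Gyr


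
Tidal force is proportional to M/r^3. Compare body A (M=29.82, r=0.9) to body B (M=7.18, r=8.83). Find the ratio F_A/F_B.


Ratio = (M1/r1^3) / (M2/r2^3) = (29.82/0.9^3) / (7.18/8.83^3) = 3922.2726

3922.2726


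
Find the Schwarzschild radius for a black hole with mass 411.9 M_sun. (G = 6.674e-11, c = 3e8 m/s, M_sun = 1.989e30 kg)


M = 411.9 * 1.989e30 kg = 8.192691e+32 kg. rs = 2GM/c^2 = 2 * 6.674e-11 * 8.192691e+32 / (3e8)^2 = 1.215e+06

1.215e+06 m


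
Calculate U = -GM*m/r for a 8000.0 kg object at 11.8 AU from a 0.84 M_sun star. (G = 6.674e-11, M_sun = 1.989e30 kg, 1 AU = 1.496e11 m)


M = 0.84 * 1.989e30 kg = 1.67076e+30 kg; r = 11.8 AU * 1.496e11 m/AU = 1.76528e+12 m. U = -GM*m/r = -(6.674e-11 * 1.67076e+30 * 8000.0) / 1.76528e+12 = -5.053e+11

-5.053e+11 J


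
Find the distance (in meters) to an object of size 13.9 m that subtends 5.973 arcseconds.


D = size / theta_rad, theta_rad = 5.973 * pi/(180*3600) = 2.896e-05, D = 480006.8319

480006.8319 m


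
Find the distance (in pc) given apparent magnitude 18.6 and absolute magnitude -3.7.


d = 10^((m - M + 5)/5) = 10^((18.6 - -3.7 + 5)/5) = 288403.1503

288403.1503 pc


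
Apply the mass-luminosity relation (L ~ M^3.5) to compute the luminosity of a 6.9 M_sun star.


L/L_sun = (M/M_sun)^3.5 = 6.9^3.5 = 862.9225

862.9225 L_sun


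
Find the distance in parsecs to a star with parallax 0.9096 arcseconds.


d = 1/p = 1/0.9096 = 1.0994

1.0994 pc


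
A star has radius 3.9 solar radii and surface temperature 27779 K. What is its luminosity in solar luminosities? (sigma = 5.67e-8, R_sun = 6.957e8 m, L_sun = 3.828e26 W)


R = 3.9 * 6.957e8 m = 2.71323e+09 m. L = 4*pi*R^2*sigma*T^4 = 4*pi*(2.71323e+09)^2 * 5.67e-8 * 27779^4 = 3.123435735e+30 W. L/L_sun = 3.123435735e+30 / 3.828e26 = 8159.4455

8159.4455 L_sun


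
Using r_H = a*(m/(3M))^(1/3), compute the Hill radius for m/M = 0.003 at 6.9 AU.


r_H = a * (m/3M)^(1/3) = 6.9 * (0.003/3)^(1/3) = 0.69

0.69 AU


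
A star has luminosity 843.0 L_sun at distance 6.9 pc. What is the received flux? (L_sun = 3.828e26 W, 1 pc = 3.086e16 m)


F = L / (4*pi*d^2) = 3.227e+29 / (4*pi*(2.129e+17)^2) = 5.664e-07

5.664e-07 W/m^2


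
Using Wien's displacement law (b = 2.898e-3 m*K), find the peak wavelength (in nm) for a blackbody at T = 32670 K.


lam_max = b / T = 2.898e-3 / 32670 = 8.871e-08 m = 88.7052 nm

88.7052 nm


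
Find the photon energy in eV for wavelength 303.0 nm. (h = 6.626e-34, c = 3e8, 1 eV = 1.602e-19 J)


E = hc/lambda = 6.626e-34 * 3e8 / 3.030e-07 = 6.560e-19 J = 4.0951 eV

4.0951 eV


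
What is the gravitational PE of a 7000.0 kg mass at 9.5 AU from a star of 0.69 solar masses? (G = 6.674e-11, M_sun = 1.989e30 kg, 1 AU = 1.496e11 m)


M = 0.69 * 1.989e30 kg = 1.37241e+30 kg; r = 9.5 AU * 1.496e11 m/AU = 1.4212e+12 m. U = -GM*m/r = -(6.674e-11 * 1.37241e+30 * 7000.0) / 1.4212e+12 = -4.511e+11

-4.511e+11 J


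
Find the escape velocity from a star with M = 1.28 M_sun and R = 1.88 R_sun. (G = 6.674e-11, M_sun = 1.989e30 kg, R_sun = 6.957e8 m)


M = 1.28 * 1.989e30 kg = 2.54592e+30 kg; R = 1.88 * 6.957e8 m = 1.307916e+09 m. v_esc = sqrt(2GM/R) = sqrt(2 * 6.674e-11 * 2.54592e+30 / 1.307916e+09) = 509730.416

509730.416 m/s


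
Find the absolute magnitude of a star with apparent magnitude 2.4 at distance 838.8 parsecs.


M = m - 5*log10(d) + 5 = 2.4 - 5*log10(838.8) + 5 = -7.2183

-7.2183


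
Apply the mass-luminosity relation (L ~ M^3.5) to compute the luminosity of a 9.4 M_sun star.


L/L_sun = (M/M_sun)^3.5 = 9.4^3.5 = 2546.5223

2546.5223 L_sun


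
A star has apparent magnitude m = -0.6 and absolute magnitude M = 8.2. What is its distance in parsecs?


d = 10^((m - M + 5)/5) = 10^((-0.6 - 8.2 + 5)/5) = 0.1738

0.1738 pc


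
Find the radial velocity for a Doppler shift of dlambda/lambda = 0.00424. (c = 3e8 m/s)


v = (dlambda/lambda) * c = 0.00424 * 3e8 = 1.272e+06

1.272e+06 m/s


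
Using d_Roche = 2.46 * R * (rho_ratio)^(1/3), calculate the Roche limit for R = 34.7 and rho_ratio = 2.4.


d_Roche = 2.46 * 34.7 * 2.4^(1/3) = 114.2883

114.2883


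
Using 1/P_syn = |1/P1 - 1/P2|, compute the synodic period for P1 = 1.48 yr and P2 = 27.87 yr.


1/P_syn = |1/P1 - 1/P2| = |1/1.48 - 1/27.87| => P_syn = 1.563

1.563 years


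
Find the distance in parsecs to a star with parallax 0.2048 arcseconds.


d = 1/p = 1/0.2048 = 4.8828

4.8828 pc


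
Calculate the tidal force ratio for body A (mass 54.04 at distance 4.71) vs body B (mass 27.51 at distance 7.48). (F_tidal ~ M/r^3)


Ratio = (M1/r1^3) / (M2/r2^3) = (54.04/4.71^3) / (27.51/7.48^3) = 7.868

7.868


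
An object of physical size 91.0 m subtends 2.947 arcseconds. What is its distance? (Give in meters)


D = size / theta_rad, theta_rad = 2.947 * pi/(180*3600) = 1.429e-05, D = 6.369e+06

6.369e+06 m


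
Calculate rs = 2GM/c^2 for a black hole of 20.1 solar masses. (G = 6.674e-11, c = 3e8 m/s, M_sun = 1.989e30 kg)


M = 20.1 * 1.989e30 kg = 3.99789e+31 kg. rs = 2GM/c^2 = 2 * 6.674e-11 * 3.99789e+31 / (3e8)^2 = 59293.1508

59293.1508 m


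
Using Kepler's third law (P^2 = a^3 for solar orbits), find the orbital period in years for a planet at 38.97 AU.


P = a^(3/2) = 38.97^1.5 = 243.274

243.274 years


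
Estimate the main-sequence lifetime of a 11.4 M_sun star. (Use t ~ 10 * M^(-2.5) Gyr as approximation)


t = 10 * M^(-2.5) = 10 * 11.4^(-2.5) = 0.0228

0.0228 Gyr


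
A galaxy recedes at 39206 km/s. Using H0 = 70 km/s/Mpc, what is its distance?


d = v / H0 = 39206 / 70 = 560.0857

560.0857 Mpc


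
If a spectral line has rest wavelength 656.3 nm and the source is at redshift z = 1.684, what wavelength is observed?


lam_obs = lam_emit * (1 + z) = 656.3 * (1 + 1.684) = 1761.5092

1761.5092 nm


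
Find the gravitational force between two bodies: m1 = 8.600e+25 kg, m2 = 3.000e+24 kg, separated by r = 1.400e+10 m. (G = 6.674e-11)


F = G*m1*m2/r^2 = 6.674e-11 * 8.600e+25 * 3.000e+24 / (1.400e+10)^2 = 6.674e-11 * 2.580e+50 / 1.960e+20 = 8.785e+19

8.785e+19 N


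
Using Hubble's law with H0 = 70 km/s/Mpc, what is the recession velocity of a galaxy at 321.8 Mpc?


v = H0 * d = 70 * 321.8 = 22526.0

22526.0 km/s


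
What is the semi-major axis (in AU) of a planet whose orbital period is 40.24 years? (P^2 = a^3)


a = P^(2/3) = 40.24^(2/3) = 11.7428

11.7428 AU


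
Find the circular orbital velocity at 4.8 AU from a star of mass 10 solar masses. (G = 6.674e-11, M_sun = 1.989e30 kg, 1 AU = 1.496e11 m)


v = sqrt(GM/r) = sqrt(6.674e-11 * 1.989e+31 / 7.181e+11) = 42995.6063

42995.6063 m/s


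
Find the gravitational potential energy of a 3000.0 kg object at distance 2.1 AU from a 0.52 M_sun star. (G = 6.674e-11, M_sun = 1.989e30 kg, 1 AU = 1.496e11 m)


M = 0.52 * 1.989e30 kg = 1.03428e+30 kg; r = 2.1 AU * 1.496e11 m/AU = 3.1416e+11 m. U = -GM*m/r = -(6.674e-11 * 1.03428e+30 * 3000.0) / 3.1416e+11 = -6.592e+11

-6.592e+11 J


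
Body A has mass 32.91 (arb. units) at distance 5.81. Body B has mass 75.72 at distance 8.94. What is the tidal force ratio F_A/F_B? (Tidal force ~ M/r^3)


Ratio = (M1/r1^3) / (M2/r2^3) = (32.91/5.81^3) / (75.72/8.94^3) = 1.5834

1.5834


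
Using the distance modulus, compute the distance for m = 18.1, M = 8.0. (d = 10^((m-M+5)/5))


d = 10^((m - M + 5)/5) = 10^((18.1 - 8.0 + 5)/5) = 1047.1285

1047.1285 pc


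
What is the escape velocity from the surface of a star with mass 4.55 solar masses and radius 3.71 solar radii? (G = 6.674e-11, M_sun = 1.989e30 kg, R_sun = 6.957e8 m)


M = 4.55 * 1.989e30 kg = 9.04995e+30 kg; R = 3.71 * 6.957e8 m = 2.581047e+09 m. v_esc = sqrt(2GM/R) = sqrt(2 * 6.674e-11 * 9.04995e+30 / 2.581047e+09) = 684121.4891

684121.4891 m/s


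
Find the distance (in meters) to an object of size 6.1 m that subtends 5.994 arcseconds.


D = size / theta_rad, theta_rad = 5.994 * pi/(180*3600) = 2.906e-05, D = 209912.4655

209912.4655 m


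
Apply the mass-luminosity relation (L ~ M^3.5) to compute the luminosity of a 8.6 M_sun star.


L/L_sun = (M/M_sun)^3.5 = 8.6^3.5 = 1865.2823

1865.2823 L_sun


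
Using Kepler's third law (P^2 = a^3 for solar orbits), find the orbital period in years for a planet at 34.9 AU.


P = a^(3/2) = 34.9^1.5 = 206.176

206.176 years


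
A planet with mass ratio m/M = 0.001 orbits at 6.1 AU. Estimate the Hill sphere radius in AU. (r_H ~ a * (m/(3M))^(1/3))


r_H = a * (m/3M)^(1/3) = 6.1 * (0.001/3)^(1/3) = 0.423

0.423 AU


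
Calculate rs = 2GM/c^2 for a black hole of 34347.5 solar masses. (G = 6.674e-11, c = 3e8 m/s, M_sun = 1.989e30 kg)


M = 34347.5 * 1.989e30 kg = 6.83171775e+34 kg. rs = 2GM/c^2 = 2 * 6.674e-11 * 6.83171775e+34 / (3e8)^2 = 1.013e+08

1.013e+08 m


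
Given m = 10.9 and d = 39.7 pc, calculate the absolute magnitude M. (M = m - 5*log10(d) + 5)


M = m - 5*log10(d) + 5 = 10.9 - 5*log10(39.7) + 5 = 7.906

7.906


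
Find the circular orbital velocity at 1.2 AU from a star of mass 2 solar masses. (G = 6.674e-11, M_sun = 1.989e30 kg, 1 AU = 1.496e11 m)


v = sqrt(GM/r) = sqrt(6.674e-11 * 3.978e+30 / 1.795e+11) = 38456.4393

38456.4393 m/s


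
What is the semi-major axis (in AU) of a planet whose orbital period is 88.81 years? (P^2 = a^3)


a = P^(2/3) = 88.81^(2/3) = 19.9056

19.9056 AU


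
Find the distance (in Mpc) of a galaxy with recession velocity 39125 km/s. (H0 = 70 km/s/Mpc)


d = v / H0 = 39125 / 70 = 558.9286

558.9286 Mpc


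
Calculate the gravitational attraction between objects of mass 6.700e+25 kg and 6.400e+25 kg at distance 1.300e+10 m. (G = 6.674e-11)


F = G*m1*m2/r^2 = 6.674e-11 * 6.700e+25 * 6.400e+25 / (1.300e+10)^2 = 6.674e-11 * 4.288e+51 / 1.690e+20 = 1.693e+21

1.693e+21 N


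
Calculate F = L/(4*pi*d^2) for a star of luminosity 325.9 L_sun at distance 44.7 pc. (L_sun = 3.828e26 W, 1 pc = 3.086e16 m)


F = L / (4*pi*d^2) = 1.248e+29 / (4*pi*(1.379e+18)^2) = 5.217e-09

5.217e-09 W/m^2


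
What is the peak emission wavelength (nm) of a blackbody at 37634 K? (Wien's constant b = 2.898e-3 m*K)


lam_max = b / T = 2.898e-3 / 37634 = 7.700e-08 m = 77.0048 nm

77.0048 nm


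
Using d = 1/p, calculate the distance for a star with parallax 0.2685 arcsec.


d = 1/p = 1/0.2685 = 3.7244

3.7244 pc


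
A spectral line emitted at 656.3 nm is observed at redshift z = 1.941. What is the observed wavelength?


lam_obs = lam_emit * (1 + z) = 656.3 * (1 + 1.941) = 1930.1783

1930.1783 nm


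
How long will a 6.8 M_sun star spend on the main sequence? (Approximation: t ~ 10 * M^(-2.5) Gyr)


t = 10 * M^(-2.5) = 10 * 6.8^(-2.5) = 0.0829

0.0829 Gyr


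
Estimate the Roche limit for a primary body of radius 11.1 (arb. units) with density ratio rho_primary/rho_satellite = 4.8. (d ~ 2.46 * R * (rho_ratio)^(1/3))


d_Roche = 2.46 * 11.1 * 4.8^(1/3) = 46.0615

46.0615


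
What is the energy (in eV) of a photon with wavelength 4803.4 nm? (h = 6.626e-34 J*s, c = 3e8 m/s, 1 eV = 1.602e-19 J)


E = hc/lambda = 6.626e-34 * 3e8 / 4.803e-06 = 4.138e-20 J = 0.2583 eV

0.2583 eV


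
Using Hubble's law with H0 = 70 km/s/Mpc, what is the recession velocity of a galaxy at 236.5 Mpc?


v = H0 * d = 70 * 236.5 = 16555.0

16555.0 km/s


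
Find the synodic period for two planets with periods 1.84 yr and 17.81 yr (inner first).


1/P_syn = |1/P1 - 1/P2| = |1/1.84 - 1/17.81| => P_syn = 2.052

2.052 years


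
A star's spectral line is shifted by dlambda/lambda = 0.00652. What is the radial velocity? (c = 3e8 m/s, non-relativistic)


v = (dlambda/lambda) * c = 0.00652 * 3e8 = 1.956e+06

1.956e+06 m/s


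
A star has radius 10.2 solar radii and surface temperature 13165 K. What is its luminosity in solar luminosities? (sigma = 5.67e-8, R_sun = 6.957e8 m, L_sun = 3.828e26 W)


R = 10.2 * 6.957e8 m = 7.09614e+09 m. L = 4*pi*R^2*sigma*T^4 = 4*pi*(7.09614e+09)^2 * 5.67e-8 * 13165^4 = 1.077756689e+30 W. L/L_sun = 1.077756689e+30 / 3.828e26 = 2815.4563

2815.4563 L_sun


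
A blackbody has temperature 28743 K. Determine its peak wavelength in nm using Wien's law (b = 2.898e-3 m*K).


lam_max = b / T = 2.898e-3 / 28743 = 1.008e-07 m = 100.8245 nm

100.8245 nm


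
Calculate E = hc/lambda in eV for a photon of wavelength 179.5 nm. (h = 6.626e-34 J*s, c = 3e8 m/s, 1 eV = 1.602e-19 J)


E = hc/lambda = 6.626e-34 * 3e8 / 1.795e-07 = 1.107e-18 J = 6.9127 eV

6.9127 eV


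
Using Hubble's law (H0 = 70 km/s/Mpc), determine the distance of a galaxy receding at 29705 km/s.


d = v / H0 = 29705 / 70 = 424.3571

424.3571 Mpc


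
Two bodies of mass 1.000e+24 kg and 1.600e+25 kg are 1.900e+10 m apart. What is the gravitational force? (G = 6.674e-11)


F = G*m1*m2/r^2 = 6.674e-11 * 1.000e+24 * 1.600e+25 / (1.900e+10)^2 = 6.674e-11 * 1.600e+49 / 3.610e+20 = 2.958e+18

2.958e+18 N


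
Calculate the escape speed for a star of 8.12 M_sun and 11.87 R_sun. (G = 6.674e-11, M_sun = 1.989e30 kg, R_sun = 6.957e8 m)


M = 8.12 * 1.989e30 kg = 1.615068e+31 kg; R = 11.87 * 6.957e8 m = 8.257959e+09 m. v_esc = sqrt(2GM/R) = sqrt(2 * 6.674e-11 * 1.615068e+31 / 8.257959e+09) = 510936.7533

510936.7533 m/s


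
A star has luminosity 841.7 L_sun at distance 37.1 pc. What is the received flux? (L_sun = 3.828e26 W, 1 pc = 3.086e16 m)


F = L / (4*pi*d^2) = 3.222e+29 / (4*pi*(1.145e+18)^2) = 1.956e-08

1.956e-08 W/m^2


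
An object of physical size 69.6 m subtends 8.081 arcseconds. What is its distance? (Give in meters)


D = size / theta_rad, theta_rad = 8.081 * pi/(180*3600) = 3.918e-05, D = 1.777e+06

1.777e+06 m


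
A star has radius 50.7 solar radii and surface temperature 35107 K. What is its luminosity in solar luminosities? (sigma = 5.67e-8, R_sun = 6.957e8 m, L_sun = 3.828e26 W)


R = 50.7 * 6.957e8 m = 3.527199e+10 m. L = 4*pi*R^2*sigma*T^4 = 4*pi*(3.527199e+10)^2 * 5.67e-8 * 35107^4 = 1.34656625e+33 W. L/L_sun = 1.34656625e+33 / 3.828e26 = 3.518e+06

3.518e+06 L_sun


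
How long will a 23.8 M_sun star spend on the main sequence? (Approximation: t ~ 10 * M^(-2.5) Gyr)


t = 10 * M^(-2.5) = 10 * 23.8^(-2.5) = 0.0036

0.0036 Gyr


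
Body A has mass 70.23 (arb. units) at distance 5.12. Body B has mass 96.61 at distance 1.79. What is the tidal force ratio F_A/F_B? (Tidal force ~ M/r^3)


Ratio = (M1/r1^3) / (M2/r2^3) = (70.23/5.12^3) / (96.61/1.79^3) = 0.0311

0.0311


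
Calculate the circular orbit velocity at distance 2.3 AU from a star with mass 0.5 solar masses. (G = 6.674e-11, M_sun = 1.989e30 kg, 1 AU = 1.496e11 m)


v = sqrt(GM/r) = sqrt(6.674e-11 * 9.945e+29 / 3.441e+11) = 13888.8338

13888.8338 m/s


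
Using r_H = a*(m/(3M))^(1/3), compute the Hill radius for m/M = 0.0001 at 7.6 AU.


r_H = a * (m/3M)^(1/3) = 7.6 * (0.0001/3)^(1/3) = 0.2446

0.2446 AU


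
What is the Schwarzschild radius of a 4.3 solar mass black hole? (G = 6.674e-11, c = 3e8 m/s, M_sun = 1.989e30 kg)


M = 4.3 * 1.989e30 kg = 8.5527e+30 kg. rs = 2GM/c^2 = 2 * 6.674e-11 * 8.5527e+30 / (3e8)^2 = 12684.6044

12684.6044 m


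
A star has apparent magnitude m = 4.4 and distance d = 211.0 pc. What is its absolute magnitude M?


M = m - 5*log10(d) + 5 = 4.4 - 5*log10(211.0) + 5 = -2.2214

-2.2214


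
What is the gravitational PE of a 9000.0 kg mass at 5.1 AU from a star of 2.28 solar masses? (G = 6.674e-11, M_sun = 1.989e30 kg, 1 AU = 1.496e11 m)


M = 2.28 * 1.989e30 kg = 4.53492e+30 kg; r = 5.1 AU * 1.496e11 m/AU = 7.6296e+11 m. U = -GM*m/r = -(6.674e-11 * 4.53492e+30 * 9000.0) / 7.6296e+11 = -3.570e+12

-3.570e+12 J


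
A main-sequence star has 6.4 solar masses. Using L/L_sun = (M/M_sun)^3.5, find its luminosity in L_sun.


L/L_sun = (M/M_sun)^3.5 = 6.4^3.5 = 663.1777

663.1777 L_sun


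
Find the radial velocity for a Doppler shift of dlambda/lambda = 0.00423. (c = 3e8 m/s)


v = (dlambda/lambda) * c = 0.00423 * 3e8 = 1.269e+06

1.269e+06 m/s


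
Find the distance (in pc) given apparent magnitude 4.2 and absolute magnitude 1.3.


d = 10^((m - M + 5)/5) = 10^((4.2 - 1.3 + 5)/5) = 38.0189

38.0189 pc


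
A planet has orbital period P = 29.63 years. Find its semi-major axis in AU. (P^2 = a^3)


a = P^(2/3) = 29.63^(2/3) = 9.5753

9.5753 AU


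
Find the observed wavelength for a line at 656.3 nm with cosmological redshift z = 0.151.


lam_obs = lam_emit * (1 + z) = 656.3 * (1 + 0.151) = 755.4013

755.4013 nm


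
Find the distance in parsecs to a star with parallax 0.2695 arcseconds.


d = 1/p = 1/0.2695 = 3.7106

3.7106 pc


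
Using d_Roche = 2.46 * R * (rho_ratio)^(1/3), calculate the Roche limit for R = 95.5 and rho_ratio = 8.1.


d_Roche = 2.46 * 95.5 * 8.1^(1/3) = 471.8096

471.8096


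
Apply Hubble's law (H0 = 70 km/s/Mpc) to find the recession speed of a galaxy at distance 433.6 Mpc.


v = H0 * d = 70 * 433.6 = 30352.0

30352.0 km/s


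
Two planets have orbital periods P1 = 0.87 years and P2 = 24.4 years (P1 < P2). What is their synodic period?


1/P_syn = |1/P1 - 1/P2| = |1/0.87 - 1/24.4| => P_syn = 0.9022

0.9022 years


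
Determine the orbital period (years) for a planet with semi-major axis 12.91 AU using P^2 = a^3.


P = a^(3/2) = 12.91^1.5 = 46.3863

46.3863 years


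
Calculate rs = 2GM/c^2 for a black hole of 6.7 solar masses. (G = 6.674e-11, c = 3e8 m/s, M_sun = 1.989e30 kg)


M = 6.7 * 1.989e30 kg = 1.33263e+31 kg. rs = 2GM/c^2 = 2 * 6.674e-11 * 1.33263e+31 / (3e8)^2 = 19764.3836

19764.3836 m


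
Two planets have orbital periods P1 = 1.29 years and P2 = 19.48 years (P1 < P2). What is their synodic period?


1/P_syn = |1/P1 - 1/P2| = |1/1.29 - 1/19.48| => P_syn = 1.3815

1.3815 years


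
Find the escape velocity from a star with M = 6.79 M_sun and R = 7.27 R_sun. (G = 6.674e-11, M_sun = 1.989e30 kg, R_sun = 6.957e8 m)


M = 6.79 * 1.989e30 kg = 1.350531e+31 kg; R = 7.27 * 6.957e8 m = 5.057739e+09 m. v_esc = sqrt(2GM/R) = sqrt(2 * 6.674e-11 * 1.350531e+31 / 5.057739e+09) = 597010.7766

597010.7766 m/s


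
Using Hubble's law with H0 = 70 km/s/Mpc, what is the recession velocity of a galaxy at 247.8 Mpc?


v = H0 * d = 70 * 247.8 = 17346.0

17346.0 km/s


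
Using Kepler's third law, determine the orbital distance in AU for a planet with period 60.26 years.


a = P^(2/3) = 60.26^(2/3) = 15.3704

15.3704 AU


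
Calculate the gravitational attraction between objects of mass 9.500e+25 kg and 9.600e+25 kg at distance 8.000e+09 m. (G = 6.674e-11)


F = G*m1*m2/r^2 = 6.674e-11 * 9.500e+25 * 9.600e+25 / (8.000e+09)^2 = 6.674e-11 * 9.120e+51 / 6.400e+19 = 9.510e+21

9.510e+21 N


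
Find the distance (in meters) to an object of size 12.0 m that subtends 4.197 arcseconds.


D = size / theta_rad, theta_rad = 4.197 * pi/(180*3600) = 2.035e-05, D = 589749.2673

589749.2673 m


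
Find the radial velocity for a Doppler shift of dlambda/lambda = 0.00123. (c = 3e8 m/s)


v = (dlambda/lambda) * c = 0.00123 * 3e8 = 369000.0

369000.0 m/s


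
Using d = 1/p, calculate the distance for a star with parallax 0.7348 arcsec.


d = 1/p = 1/0.7348 = 1.3609

1.3609 pc


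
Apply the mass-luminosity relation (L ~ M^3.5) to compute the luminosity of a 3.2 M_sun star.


L/L_sun = (M/M_sun)^3.5 = 3.2^3.5 = 58.6172

58.6172 L_sun


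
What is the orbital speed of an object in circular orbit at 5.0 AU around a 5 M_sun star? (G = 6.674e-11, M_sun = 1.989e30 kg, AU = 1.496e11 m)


v = sqrt(GM/r) = sqrt(6.674e-11 * 9.945e+30 / 7.480e+11) = 29788.2298

29788.2298 m/s


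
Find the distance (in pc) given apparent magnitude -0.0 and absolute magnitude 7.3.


d = 10^((m - M + 5)/5) = 10^((-0.0 - 7.3 + 5)/5) = 0.3467

0.3467 pc


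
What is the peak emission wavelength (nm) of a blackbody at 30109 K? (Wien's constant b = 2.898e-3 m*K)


lam_max = b / T = 2.898e-3 / 30109 = 9.625e-08 m = 96.2503 nm

96.2503 nm


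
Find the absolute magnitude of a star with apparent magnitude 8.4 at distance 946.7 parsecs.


M = m - 5*log10(d) + 5 = 8.4 - 5*log10(946.7) + 5 = -1.4811

-1.4811


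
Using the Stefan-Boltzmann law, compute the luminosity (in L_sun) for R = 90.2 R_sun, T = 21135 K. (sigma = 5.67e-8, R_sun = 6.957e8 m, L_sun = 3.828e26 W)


R = 90.2 * 6.957e8 m = 6.275214e+10 m. L = 4*pi*R^2*sigma*T^4 = 4*pi*(6.275214e+10)^2 * 5.67e-8 * 21135^4 = 5.598336684e+32 W. L/L_sun = 5.598336684e+32 / 3.828e26 = 1.462e+06

1.462e+06 L_sun


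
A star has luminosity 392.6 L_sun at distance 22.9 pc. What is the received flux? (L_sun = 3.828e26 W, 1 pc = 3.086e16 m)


F = L / (4*pi*d^2) = 1.503e+29 / (4*pi*(7.067e+17)^2) = 2.395e-08

2.395e-08 W/m^2


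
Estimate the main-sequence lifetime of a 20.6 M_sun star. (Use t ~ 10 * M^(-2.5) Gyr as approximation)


t = 10 * M^(-2.5) = 10 * 20.6^(-2.5) = 0.0052

0.0052 Gyr


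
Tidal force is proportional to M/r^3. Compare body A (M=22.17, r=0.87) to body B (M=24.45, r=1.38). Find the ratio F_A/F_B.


Ratio = (M1/r1^3) / (M2/r2^3) = (22.17/0.87^3) / (24.45/1.38^3) = 3.6188

3.6188


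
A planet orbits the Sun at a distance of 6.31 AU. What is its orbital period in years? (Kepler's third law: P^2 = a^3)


P = a^(3/2) = 6.31^1.5 = 15.8505

15.8505 years


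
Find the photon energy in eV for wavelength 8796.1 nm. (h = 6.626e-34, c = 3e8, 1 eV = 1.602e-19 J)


E = hc/lambda = 6.626e-34 * 3e8 / 8.796e-06 = 2.260e-20 J = 0.1411 eV

0.1411 eV


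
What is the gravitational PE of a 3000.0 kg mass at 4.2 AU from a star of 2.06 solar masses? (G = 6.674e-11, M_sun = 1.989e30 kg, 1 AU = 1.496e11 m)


M = 2.06 * 1.989e30 kg = 4.09734e+30 kg; r = 4.2 AU * 1.496e11 m/AU = 6.2832e+11 m. U = -GM*m/r = -(6.674e-11 * 4.09734e+30 * 3000.0) / 6.2832e+11 = -1.306e+12

-1.306e+12 J


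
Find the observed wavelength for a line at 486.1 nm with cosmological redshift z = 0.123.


lam_obs = lam_emit * (1 + z) = 486.1 * (1 + 0.123) = 545.8903

545.8903 nm


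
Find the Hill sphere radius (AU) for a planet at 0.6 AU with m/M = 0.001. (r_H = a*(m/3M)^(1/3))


r_H = a * (m/3M)^(1/3) = 0.6 * (0.001/3)^(1/3) = 0.0416

0.0416 AU


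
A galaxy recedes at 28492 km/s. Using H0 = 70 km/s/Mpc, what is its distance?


d = v / H0 = 28492 / 70 = 407.0286

407.0286 Mpc


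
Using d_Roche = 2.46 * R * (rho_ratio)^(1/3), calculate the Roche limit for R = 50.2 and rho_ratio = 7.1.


d_Roche = 2.46 * 50.2 * 7.1^(1/3) = 237.3513

237.3513


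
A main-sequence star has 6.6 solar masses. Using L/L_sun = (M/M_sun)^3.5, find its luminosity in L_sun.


L/L_sun = (M/M_sun)^3.5 = 6.6^3.5 = 738.5906

738.5906 L_sun


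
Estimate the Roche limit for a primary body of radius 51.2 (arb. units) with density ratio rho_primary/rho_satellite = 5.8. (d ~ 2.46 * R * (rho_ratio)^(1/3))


d_Roche = 2.46 * 51.2 * 5.8^(1/3) = 226.2982

226.2982


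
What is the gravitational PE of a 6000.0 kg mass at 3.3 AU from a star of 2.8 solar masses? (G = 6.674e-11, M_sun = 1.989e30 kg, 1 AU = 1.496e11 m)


M = 2.8 * 1.989e30 kg = 5.5692e+30 kg; r = 3.3 AU * 1.496e11 m/AU = 4.9368e+11 m. U = -GM*m/r = -(6.674e-11 * 5.5692e+30 * 6000.0) / 4.9368e+11 = -4.517e+12

-4.517e+12 J


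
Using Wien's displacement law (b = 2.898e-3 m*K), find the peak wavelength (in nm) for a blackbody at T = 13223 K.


lam_max = b / T = 2.898e-3 / 13223 = 2.192e-07 m = 219.1636 nm

219.1636 nm


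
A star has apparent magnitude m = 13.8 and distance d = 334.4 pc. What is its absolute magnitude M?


M = m - 5*log10(d) + 5 = 13.8 - 5*log10(334.4) + 5 = 6.1787

6.1787


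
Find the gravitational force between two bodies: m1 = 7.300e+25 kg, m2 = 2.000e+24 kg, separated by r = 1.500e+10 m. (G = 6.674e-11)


F = G*m1*m2/r^2 = 6.674e-11 * 7.300e+25 * 2.000e+24 / (1.500e+10)^2 = 6.674e-11 * 1.460e+50 / 2.250e+20 = 4.331e+19

4.331e+19 N


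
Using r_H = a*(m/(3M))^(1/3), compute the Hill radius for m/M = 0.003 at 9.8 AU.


r_H = a * (m/3M)^(1/3) = 9.8 * (0.003/3)^(1/3) = 0.98

0.98 AU


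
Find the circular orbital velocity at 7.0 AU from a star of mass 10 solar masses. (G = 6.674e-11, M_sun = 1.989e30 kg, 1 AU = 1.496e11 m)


v = sqrt(GM/r) = sqrt(6.674e-11 * 1.989e+31 / 1.047e+12) = 35603.7445

35603.7445 m/s


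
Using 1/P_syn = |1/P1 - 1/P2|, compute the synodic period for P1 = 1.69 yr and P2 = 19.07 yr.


1/P_syn = |1/P1 - 1/P2| = |1/1.69 - 1/19.07| => P_syn = 1.8543

1.8543 years


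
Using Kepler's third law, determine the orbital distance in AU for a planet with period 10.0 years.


a = P^(2/3) = 10.0^(2/3) = 4.6416

4.6416 AU


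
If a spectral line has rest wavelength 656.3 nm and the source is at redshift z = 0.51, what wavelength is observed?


lam_obs = lam_emit * (1 + z) = 656.3 * (1 + 0.51) = 991.013

991.013 nm


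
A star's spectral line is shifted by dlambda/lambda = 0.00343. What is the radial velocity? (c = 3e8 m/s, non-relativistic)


v = (dlambda/lambda) * c = 0.00343 * 3e8 = 1.029e+06

1.029e+06 m/s


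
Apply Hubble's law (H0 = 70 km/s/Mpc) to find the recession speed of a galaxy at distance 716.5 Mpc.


v = H0 * d = 70 * 716.5 = 50155.0

50155.0 km/s


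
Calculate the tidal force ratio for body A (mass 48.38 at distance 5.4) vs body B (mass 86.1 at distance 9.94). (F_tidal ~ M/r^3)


Ratio = (M1/r1^3) / (M2/r2^3) = (48.38/5.4^3) / (86.1/9.94^3) = 3.5046

3.5046


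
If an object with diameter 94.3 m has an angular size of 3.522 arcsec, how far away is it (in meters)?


D = size / theta_rad, theta_rad = 3.522 * pi/(180*3600) = 1.708e-05, D = 5.523e+06

5.523e+06 m


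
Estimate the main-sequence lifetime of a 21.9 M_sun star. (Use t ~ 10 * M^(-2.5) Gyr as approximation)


t = 10 * M^(-2.5) = 10 * 21.9^(-2.5) = 0.0045

0.0045 Gyr


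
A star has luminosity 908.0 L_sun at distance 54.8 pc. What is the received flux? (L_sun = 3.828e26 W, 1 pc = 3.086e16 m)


F = L / (4*pi*d^2) = 3.476e+29 / (4*pi*(1.691e+18)^2) = 9.672e-09

9.672e-09 W/m^2


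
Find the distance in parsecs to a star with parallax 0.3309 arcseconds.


d = 1/p = 1/0.3309 = 3.0221

3.0221 pc


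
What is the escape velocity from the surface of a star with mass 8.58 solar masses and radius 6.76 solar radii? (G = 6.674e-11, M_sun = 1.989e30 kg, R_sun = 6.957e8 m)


M = 8.58 * 1.989e30 kg = 1.706562e+31 kg; R = 6.76 * 6.957e8 m = 4.702932e+09 m. v_esc = sqrt(2GM/R) = sqrt(2 * 6.674e-11 * 1.706562e+31 / 4.702932e+09) = 695960.8099

695960.8099 m/s


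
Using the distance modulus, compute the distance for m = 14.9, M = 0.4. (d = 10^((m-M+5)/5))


d = 10^((m - M + 5)/5) = 10^((14.9 - 0.4 + 5)/5) = 7943.2823

7943.2823 pc


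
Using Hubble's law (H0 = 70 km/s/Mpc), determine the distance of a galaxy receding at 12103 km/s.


d = v / H0 = 12103 / 70 = 172.9

172.9 Mpc


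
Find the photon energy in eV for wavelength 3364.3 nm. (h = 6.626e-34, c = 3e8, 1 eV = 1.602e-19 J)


E = hc/lambda = 6.626e-34 * 3e8 / 3.364e-06 = 5.909e-20 J = 0.3688 eV

0.3688 eV


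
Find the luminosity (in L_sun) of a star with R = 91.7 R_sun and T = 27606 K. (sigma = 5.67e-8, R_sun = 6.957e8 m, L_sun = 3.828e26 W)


R = 91.7 * 6.957e8 m = 6.379569e+10 m. L = 4*pi*R^2*sigma*T^4 = 4*pi*(6.379569e+10)^2 * 5.67e-8 * 27606^4 = 1.684183994e+33 W. L/L_sun = 1.684183994e+33 / 3.828e26 = 4.400e+06

4.400e+06 L_sun


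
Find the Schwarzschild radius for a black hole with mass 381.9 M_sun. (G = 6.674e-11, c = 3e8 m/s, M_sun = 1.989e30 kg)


M = 381.9 * 1.989e30 kg = 7.595991e+32 kg. rs = 2GM/c^2 = 2 * 6.674e-11 * 7.595991e+32 / (3e8)^2 = 1.127e+06

1.127e+06 m


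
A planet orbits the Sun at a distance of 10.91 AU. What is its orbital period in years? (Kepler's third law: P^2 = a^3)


P = a^(3/2) = 10.91^1.5 = 36.036

36.036 years


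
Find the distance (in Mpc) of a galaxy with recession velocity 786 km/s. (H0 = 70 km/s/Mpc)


d = v / H0 = 786 / 70 = 11.2286

11.2286 Mpc


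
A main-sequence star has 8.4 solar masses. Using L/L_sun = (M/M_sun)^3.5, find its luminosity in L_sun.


L/L_sun = (M/M_sun)^3.5 = 8.4^3.5 = 1717.8194

1717.8194 L_sun


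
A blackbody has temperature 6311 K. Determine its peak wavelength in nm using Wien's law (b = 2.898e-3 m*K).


lam_max = b / T = 2.898e-3 / 6311 = 4.592e-07 m = 459.1982 nm

459.1982 nm


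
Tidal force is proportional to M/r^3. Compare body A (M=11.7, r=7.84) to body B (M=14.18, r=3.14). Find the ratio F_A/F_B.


Ratio = (M1/r1^3) / (M2/r2^3) = (11.7/7.84^3) / (14.18/3.14^3) = 0.053

0.053


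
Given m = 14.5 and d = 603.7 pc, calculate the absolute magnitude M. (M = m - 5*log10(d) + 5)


M = m - 5*log10(d) + 5 = 14.5 - 5*log10(603.7) + 5 = 5.5959

5.5959


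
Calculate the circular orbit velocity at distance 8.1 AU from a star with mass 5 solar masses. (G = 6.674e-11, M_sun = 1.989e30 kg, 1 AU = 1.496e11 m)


v = sqrt(GM/r) = sqrt(6.674e-11 * 9.945e+30 / 1.212e+12) = 23403.8437

23403.8437 m/s


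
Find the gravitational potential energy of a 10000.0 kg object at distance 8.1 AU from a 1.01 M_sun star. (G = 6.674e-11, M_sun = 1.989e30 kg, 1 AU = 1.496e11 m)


M = 1.01 * 1.989e30 kg = 2.00889e+30 kg; r = 8.1 AU * 1.496e11 m/AU = 1.21176e+12 m. U = -GM*m/r = -(6.674e-11 * 2.00889e+30 * 10000.0) / 1.21176e+12 = -1.106e+12

-1.106e+12 J


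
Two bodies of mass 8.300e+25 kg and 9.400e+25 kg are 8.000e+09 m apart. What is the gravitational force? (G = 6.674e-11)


F = G*m1*m2/r^2 = 6.674e-11 * 8.300e+25 * 9.400e+25 / (8.000e+09)^2 = 6.674e-11 * 7.802e+51 / 6.400e+19 = 8.136e+21

8.136e+21 N


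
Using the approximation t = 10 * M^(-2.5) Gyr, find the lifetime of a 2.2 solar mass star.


t = 10 * M^(-2.5) = 10 * 2.2^(-2.5) = 1.393

1.393 Gyr


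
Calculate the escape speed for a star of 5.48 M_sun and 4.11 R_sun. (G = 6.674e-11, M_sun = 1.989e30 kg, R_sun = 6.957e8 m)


M = 5.48 * 1.989e30 kg = 1.089972e+31 kg; R = 4.11 * 6.957e8 m = 2.859327e+09 m. v_esc = sqrt(2GM/R) = sqrt(2 * 6.674e-11 * 1.089972e+31 / 2.859327e+09) = 713319.1069

713319.1069 m/s


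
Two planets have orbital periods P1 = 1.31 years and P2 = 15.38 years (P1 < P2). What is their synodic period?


1/P_syn = |1/P1 - 1/P2| = |1/1.31 - 1/15.38| => P_syn = 1.432

1.432 years


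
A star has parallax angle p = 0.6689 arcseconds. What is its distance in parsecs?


d = 1/p = 1/0.6689 = 1.495

1.495 pc


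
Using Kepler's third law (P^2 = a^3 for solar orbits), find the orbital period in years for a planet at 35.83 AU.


P = a^(3/2) = 35.83^1.5 = 214.4718

214.4718 years


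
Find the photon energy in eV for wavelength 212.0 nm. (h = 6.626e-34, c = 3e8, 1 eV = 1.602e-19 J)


E = hc/lambda = 6.626e-34 * 3e8 / 2.120e-07 = 9.376e-19 J = 5.8529 eV

5.8529 eV


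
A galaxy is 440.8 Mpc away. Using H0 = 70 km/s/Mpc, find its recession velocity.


v = H0 * d = 70 * 440.8 = 30856.0

30856.0 km/s


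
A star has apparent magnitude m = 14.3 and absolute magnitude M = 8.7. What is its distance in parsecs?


d = 10^((m - M + 5)/5) = 10^((14.3 - 8.7 + 5)/5) = 131.8257

131.8257 pc


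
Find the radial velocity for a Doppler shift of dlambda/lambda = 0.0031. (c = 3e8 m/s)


v = (dlambda/lambda) * c = 0.0031 * 3e8 = 930000.0

930000.0 m/s


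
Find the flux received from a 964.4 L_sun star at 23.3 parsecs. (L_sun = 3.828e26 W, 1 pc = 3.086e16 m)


F = L / (4*pi*d^2) = 3.692e+29 / (4*pi*(7.190e+17)^2) = 5.682e-08

5.682e-08 W/m^2


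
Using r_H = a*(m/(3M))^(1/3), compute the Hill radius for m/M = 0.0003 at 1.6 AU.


r_H = a * (m/3M)^(1/3) = 1.6 * (0.0003/3)^(1/3) = 0.0743

0.0743 AU


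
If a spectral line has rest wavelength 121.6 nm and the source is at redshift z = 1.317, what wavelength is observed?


lam_obs = lam_emit * (1 + z) = 121.6 * (1 + 1.317) = 281.7472

281.7472 nm


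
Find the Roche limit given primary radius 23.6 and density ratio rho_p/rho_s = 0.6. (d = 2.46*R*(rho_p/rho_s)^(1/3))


d_Roche = 2.46 * 23.6 * 0.6^(1/3) = 48.9663

48.9663


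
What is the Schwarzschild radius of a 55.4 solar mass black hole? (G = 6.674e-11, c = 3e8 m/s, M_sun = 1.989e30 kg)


M = 55.4 * 1.989e30 kg = 1.101906e+32 kg. rs = 2GM/c^2 = 2 * 6.674e-11 * 1.101906e+32 / (3e8)^2 = 163424.9032

163424.9032 m


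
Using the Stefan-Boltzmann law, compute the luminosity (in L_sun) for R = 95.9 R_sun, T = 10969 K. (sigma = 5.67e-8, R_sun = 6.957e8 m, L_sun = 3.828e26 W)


R = 95.9 * 6.957e8 m = 6.671763e+10 m. L = 4*pi*R^2*sigma*T^4 = 4*pi*(6.671763e+10)^2 * 5.67e-8 * 10969^4 = 4.591369976e+31 W. L/L_sun = 4.591369976e+31 / 3.828e26 = 119941.7444

119941.7444 L_sun


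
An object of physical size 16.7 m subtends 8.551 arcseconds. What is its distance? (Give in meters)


D = size / theta_rad, theta_rad = 8.551 * pi/(180*3600) = 4.146e-05, D = 402832.6821

402832.6821 m


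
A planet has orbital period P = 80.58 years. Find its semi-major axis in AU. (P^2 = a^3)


a = P^(2/3) = 80.58^(2/3) = 18.656

18.656 AU


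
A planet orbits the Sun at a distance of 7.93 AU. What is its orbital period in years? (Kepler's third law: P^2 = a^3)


P = a^(3/2) = 7.93^1.5 = 22.3311

22.3311 years


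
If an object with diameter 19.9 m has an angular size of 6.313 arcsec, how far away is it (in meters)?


D = size / theta_rad, theta_rad = 6.313 * pi/(180*3600) = 3.061e-05, D = 650193.1957

650193.1957 m


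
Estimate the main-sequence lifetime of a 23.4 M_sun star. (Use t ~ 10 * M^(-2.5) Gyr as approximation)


t = 10 * M^(-2.5) = 10 * 23.4^(-2.5) = 0.0038

0.0038 Gyr


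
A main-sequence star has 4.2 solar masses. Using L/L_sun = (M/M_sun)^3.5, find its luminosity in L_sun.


L/L_sun = (M/M_sun)^3.5 = 4.2^3.5 = 151.8352

151.8352 L_sun


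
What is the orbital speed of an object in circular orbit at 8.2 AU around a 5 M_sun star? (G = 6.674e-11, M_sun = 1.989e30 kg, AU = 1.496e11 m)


v = sqrt(GM/r) = sqrt(6.674e-11 * 9.945e+30 / 1.227e+12) = 23260.6996

23260.6996 m/s


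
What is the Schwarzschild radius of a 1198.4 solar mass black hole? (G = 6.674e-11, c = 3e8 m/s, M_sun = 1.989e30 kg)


M = 1198.4 * 1.989e30 kg = 2.3836176e+33 kg. rs = 2GM/c^2 = 2 * 6.674e-11 * 2.3836176e+33 / (3e8)^2 = 3.535e+06

3.535e+06 m


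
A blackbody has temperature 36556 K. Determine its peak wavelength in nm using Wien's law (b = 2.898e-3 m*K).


lam_max = b / T = 2.898e-3 / 36556 = 7.928e-08 m = 79.2756 nm

79.2756 nm


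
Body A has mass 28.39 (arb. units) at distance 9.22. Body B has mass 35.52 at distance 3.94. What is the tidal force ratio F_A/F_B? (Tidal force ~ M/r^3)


Ratio = (M1/r1^3) / (M2/r2^3) = (28.39/9.22^3) / (35.52/3.94^3) = 0.0624

0.0624


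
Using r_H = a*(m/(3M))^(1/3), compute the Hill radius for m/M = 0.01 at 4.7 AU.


r_H = a * (m/3M)^(1/3) = 4.7 * (0.01/3)^(1/3) = 0.7021

0.7021 AU


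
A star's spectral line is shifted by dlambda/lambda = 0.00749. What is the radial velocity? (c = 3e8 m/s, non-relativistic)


v = (dlambda/lambda) * c = 0.00749 * 3e8 = 2.247e+06

2.247e+06 m/s


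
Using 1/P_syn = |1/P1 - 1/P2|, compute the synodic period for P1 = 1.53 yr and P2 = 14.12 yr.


1/P_syn = |1/P1 - 1/P2| = |1/1.53 - 1/14.12| => P_syn = 1.7159

1.7159 years


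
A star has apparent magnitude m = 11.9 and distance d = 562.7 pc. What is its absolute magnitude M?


M = m - 5*log10(d) + 5 = 11.9 - 5*log10(562.7) + 5 = 3.1486

3.1486


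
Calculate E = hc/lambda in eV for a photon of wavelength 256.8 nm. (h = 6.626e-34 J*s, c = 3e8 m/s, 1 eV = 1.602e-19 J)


E = hc/lambda = 6.626e-34 * 3e8 / 2.568e-07 = 7.741e-19 J = 4.8319 eV

4.8319 eV


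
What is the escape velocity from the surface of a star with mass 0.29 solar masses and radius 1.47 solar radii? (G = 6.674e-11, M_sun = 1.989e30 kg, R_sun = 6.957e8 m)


M = 0.29 * 1.989e30 kg = 5.7681e+29 kg; R = 1.47 * 6.957e8 m = 1.022679e+09 m. v_esc = sqrt(2GM/R) = sqrt(2 * 6.674e-11 * 5.7681e+29 / 1.022679e+09) = 274381.4965

274381.4965 m/s
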